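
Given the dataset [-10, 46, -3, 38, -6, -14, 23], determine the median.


First, sort the list: [-14, -10, -6, -3, 23, 38, 46]
The list has 7 elements (odd count).
The middle index is 3 (0-based), and the element there is -3.
Final answer: -3


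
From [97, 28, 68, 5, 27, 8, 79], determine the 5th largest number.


Sort descending: [97, 79, 68, 28, 27, 8, 5]
The 5th element (1-indexed) is at index 4.
Value = 27
Final answer: 27


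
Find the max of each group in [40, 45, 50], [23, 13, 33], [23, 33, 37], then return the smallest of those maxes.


Find max of each group:
  Group 1: [40, 45, 50] -> max = 50
  Group 2: [23, 13, 33] -> max = 33
  Group 3: [23, 33, 37] -> max = 37
Maxes: [50, 33, 37]
Minimum of maxes = 33
Final answer: 33


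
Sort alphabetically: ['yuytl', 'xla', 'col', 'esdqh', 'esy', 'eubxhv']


Compare strings character by character (the first differing letter decides):
  'col' < 'esdqh' since 'c' < 'e' at position 1
  'esdqh' < 'esy' since 'd' < 'y' at position 3
  'esy' < 'eubxhv' since 's' < 'u' at position 2
  'eubxhv' < 'xla' since 'e' < 'x' at position 1
  'xla' < 'yuytl' since 'x' < 'y' at position 1
Chaining these comparisons gives the alphabetical order.
Final answer: ['col', 'esdqh', 'esy', 'eubxhv', 'xla', 'yuytl']


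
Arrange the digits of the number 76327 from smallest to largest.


The number 76327 has digits: 7, 6, 3, 2, 7
Sorted: 2, 3, 6, 7, 7
Joining the sorted digits gives the result.
Final answer: 23677


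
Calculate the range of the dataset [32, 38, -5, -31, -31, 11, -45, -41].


Maximum value: 38
Minimum value: -45
Range = 38 - (-45) = 83
Final answer: 83


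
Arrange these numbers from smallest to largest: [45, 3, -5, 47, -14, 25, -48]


Original list: [45, 3, -5, 47, -14, 25, -48]
Repeatedly take the smallest remaining element:
  Remaining [45, 3, -5, 47, -14, 25, -48] -> smallest is -48
  Remaining [45, 3, -5, 47, -14, 25] -> smallest is -14
  Remaining [45, 3, -5, 47, 25] -> smallest is -5
  Remaining [45, 3, 47, 25] -> smallest is 3
  Remaining [45, 47, 25] -> smallest is 25
  Remaining [45, 47] -> smallest is 45
  Remaining [47] -> smallest is 47
Collecting the picks in order gives the sorted list.
Final answer: [-48, -14, -5, 3, 25, 45, 47]


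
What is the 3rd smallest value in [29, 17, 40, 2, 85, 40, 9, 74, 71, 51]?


Sort ascending: [2, 9, 17, 29, 40, 40, 51, 71, 74, 85]
The 3rd element (1-indexed) is at index 2.
Value = 17
Final answer: 17


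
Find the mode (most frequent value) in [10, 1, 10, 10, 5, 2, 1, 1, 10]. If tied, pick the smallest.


Count the frequency of each value:
  1 appears 3 time(s)
  2 appears 1 time(s)
  5 appears 1 time(s)
  10 appears 4 time(s)
Maximum frequency is 4.
Only 10 reaches that frequency, so it is the mode.
Final answer: 10


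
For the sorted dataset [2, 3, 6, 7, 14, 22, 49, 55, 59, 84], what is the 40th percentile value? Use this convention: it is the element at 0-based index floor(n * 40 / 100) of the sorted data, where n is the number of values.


The dataset has n = 10 elements.
Index = floor(10 * 40 / 100) = floor(400 / 100) = floor(4) = 4
Counting from index 0 in the sorted data, the element at index 4 is 14.
Final answer: 14


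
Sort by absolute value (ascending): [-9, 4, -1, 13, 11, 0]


Compute absolute values:
  |-9| = 9
  |4| = 4
  |-1| = 1
  |13| = 13
  |11| = 11
  |0| = 0
Absolute values in increasing order: 0 < 1 < 4 < 9 < 11 < 13
Listing the original numbers in that order gives the answer.
Final answer: [0, -1, 4, -9, 11, 13]


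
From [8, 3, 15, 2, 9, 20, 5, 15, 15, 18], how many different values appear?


List all unique values:
Distinct values: [2, 3, 5, 8, 9, 15, 18, 20]
Count = 8
Final answer: 8


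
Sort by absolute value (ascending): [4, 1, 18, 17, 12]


Compute absolute values:
  |4| = 4
  |1| = 1
  |18| = 18
  |17| = 17
  |12| = 12
Absolute values in increasing order: 1 < 4 < 12 < 17 < 18
Listing the original numbers in that order gives the answer.
Final answer: [1, 4, 12, 17, 18]


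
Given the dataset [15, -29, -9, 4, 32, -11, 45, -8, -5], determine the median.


First, sort the list: [-29, -11, -9, -8, -5, 4, 15, 32, 45]
The list has 9 elements (odd count).
The middle index is 4 (0-based), and the element there is -5.
Final answer: -5


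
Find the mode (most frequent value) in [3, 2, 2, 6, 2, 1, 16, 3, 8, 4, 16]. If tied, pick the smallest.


Count the frequency of each value:
  1 appears 1 time(s)
  2 appears 3 time(s)
  3 appears 2 time(s)
  4 appears 1 time(s)
  6 appears 1 time(s)
  8 appears 1 time(s)
  16 appears 2 time(s)
Maximum frequency is 3.
Only 2 reaches that frequency, so it is the mode.
Final answer: 2


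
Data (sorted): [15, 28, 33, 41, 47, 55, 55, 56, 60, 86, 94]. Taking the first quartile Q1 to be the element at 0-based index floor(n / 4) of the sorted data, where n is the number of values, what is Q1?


The list has n = 11 elements.
Q1 index = floor(11 / 4) = floor(2.75) = 2
Counting from index 0 in the sorted data, the element at index 2 is 33.
Final answer: 33


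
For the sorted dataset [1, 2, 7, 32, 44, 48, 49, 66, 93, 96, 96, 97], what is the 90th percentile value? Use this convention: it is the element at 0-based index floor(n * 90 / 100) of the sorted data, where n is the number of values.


The dataset has n = 12 elements.
Index = floor(12 * 90 / 100) = floor(1080 / 100) = floor(10.8) = 10
Counting from index 0 in the sorted data, the element at index 10 is 96.
Final answer: 96


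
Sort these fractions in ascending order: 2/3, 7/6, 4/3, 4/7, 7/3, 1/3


Convert to decimal for comparison:
  2/3 = 0.6667
  7/6 = 1.1667
  4/3 = 1.3333
  4/7 = 0.5714
  7/3 = 2.3333
  1/3 = 0.3333
Decimals in increasing order: 0.3333 < 0.5714 < 0.6667 < 1.1667 < 1.3333 < 2.3333
Writing each back as its fraction gives the sorted order.
Final answer: 1/3, 4/7, 2/3, 7/6, 4/3, 7/3


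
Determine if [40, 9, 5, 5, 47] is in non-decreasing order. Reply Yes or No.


Check consecutive pairs:
  40 <= 9? False
  9 <= 5? False
  5 <= 5? True
  5 <= 47? True
2 consecutive pair(s) are out of order, so the list is not sorted.
Final answer: No


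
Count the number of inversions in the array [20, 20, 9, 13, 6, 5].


For each element, count the later elements that are smaller than it:
  20 (index 0): smaller elements after it = [9, 13, 6, 5] -> 4
  20 (index 1): smaller elements after it = [9, 13, 6, 5] -> 4
  9 (index 2): smaller elements after it = [6, 5] -> 2
  13 (index 3): smaller elements after it = [6, 5] -> 2
  6 (index 4): smaller elements after it = [5] -> 1
Total inversions = 4 + 4 + 2 + 2 + 1 = 13
Final answer: 13


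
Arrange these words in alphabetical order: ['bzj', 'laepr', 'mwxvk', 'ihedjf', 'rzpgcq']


Compare strings character by character (the first differing letter decides):
  'bzj' < 'ihedjf' since 'b' < 'i' at position 1
  'ihedjf' < 'laepr' since 'i' < 'l' at position 1
  'laepr' < 'mwxvk' since 'l' < 'm' at position 1
  'mwxvk' < 'rzpgcq' since 'm' < 'r' at position 1
Chaining these comparisons gives the alphabetical order.
Final answer: ['bzj', 'ihedjf', 'laepr', 'mwxvk', 'rzpgcq']


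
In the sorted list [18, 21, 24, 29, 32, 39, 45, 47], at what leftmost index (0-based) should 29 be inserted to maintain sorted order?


List is sorted: [18, 21, 24, 29, 32, 39, 45, 47]
We need the leftmost position where 29 can be inserted, i.e. the first index whose element is >= 29 (or the end of the list if none is).
Binary search with low=0, high=8 (0-based indices):
  low=0, high=8, mid=4: a[4]=32 >= 29, so high = 4
  low=0, high=4, mid=2: a[2]=24 < 29, so low = 3
  low=3, high=4, mid=3: a[3]=29 >= 29, so high = 3
Now low = high = 3, so the insertion index is 3.
Final answer: 3


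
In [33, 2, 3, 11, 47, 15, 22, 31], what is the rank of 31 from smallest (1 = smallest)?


Sort ascending: [2, 3, 11, 15, 22, 31, 33, 47]
Find 31 in the sorted list.
31 is at position 6 (1-indexed).
Final answer: 6


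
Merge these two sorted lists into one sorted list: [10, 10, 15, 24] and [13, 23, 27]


List A: [10, 10, 15, 24]
List B: [13, 23, 27]
Repeatedly compare the front elements and take the smaller:
  10 vs 13 -> take 10
  10 vs 13 -> take 10
  15 vs 13 -> take 13
  15 vs 23 -> take 15
  24 vs 23 -> take 23
  24 vs 27 -> take 24
  A is exhausted; append the rest of B: [27]
Final answer: [10, 10, 13, 15, 23, 24, 27]


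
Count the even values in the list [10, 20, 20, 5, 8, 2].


Check each element:
  10 is even
  20 is even
  20 is even
  5 is odd
  8 is even
  2 is even
Evens: [10, 20, 20, 8, 2]
Count of evens = 5
Final answer: 5


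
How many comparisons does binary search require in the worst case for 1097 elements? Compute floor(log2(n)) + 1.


Binary search halves the search space each step.
Maximum comparisons = floor(log2(1097)) + 1
log2(1097) = 10.0993
floor(log2(1097)) = 10, so 10 + 1 = 11
Final answer: 11


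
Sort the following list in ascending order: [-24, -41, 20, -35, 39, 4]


Original list: [-24, -41, 20, -35, 39, 4]
Repeatedly take the smallest remaining element:
  Remaining [-24, -41, 20, -35, 39, 4] -> smallest is -41
  Remaining [-24, 20, -35, 39, 4] -> smallest is -35
  Remaining [-24, 20, 39, 4] -> smallest is -24
  Remaining [20, 39, 4] -> smallest is 4
  Remaining [20, 39] -> smallest is 20
  Remaining [39] -> smallest is 39
Collecting the picks in order gives the sorted list.
Final answer: [-41, -35, -24, 4, 20, 39]


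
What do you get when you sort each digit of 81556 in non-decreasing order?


The number 81556 has digits: 8, 1, 5, 5, 6
Sorted: 1, 5, 5, 6, 8
Joining the sorted digits gives the result.
Final answer: 15568


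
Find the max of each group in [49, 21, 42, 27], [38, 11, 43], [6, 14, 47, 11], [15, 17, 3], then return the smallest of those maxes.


Find max of each group:
  Group 1: [49, 21, 42, 27] -> max = 49
  Group 2: [38, 11, 43] -> max = 43
  Group 3: [6, 14, 47, 11] -> max = 47
  Group 4: [15, 17, 3] -> max = 17
Maxes: [49, 43, 47, 17]
Minimum of maxes = 17
Final answer: 17


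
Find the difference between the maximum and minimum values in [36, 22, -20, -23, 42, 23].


Maximum value: 42
Minimum value: -23
Range = 42 - (-23) = 65
Final answer: 65


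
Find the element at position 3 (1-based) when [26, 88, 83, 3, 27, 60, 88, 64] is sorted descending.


Sort descending: [88, 88, 83, 64, 60, 27, 26, 3]
The 3rd element (1-indexed) is at index 2.
Value = 83
Final answer: 83


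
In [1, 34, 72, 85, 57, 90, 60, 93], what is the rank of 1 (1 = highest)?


Sort descending: [93, 90, 85, 72, 60, 57, 34, 1]
Find 1 in the sorted list.
1 is at position 8.
Final answer: 8


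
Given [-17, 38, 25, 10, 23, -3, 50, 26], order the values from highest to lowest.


Original list: [-17, 38, 25, 10, 23, -3, 50, 26]
Repeatedly take the largest remaining element:
  Remaining [-17, 38, 25, 10, 23, -3, 50, 26] -> largest is 50
  Remaining [-17, 38, 25, 10, 23, -3, 26] -> largest is 38
  Remaining [-17, 25, 10, 23, -3, 26] -> largest is 26
  Remaining [-17, 25, 10, 23, -3] -> largest is 25
  Remaining [-17, 10, 23, -3] -> largest is 23
  Remaining [-17, 10, -3] -> largest is 10
  Remaining [-17, -3] -> largest is -3
  Remaining [-17] -> largest is -17
Collecting the picks in order gives the descending list.
Final answer: [50, 38, 26, 25, 23, 10, -3, -17]


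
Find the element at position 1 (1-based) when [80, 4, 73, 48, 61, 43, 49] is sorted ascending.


Sort ascending: [4, 43, 48, 49, 61, 73, 80]
The 1st element (1-indexed) is at index 0.
Value = 4
Final answer: 4


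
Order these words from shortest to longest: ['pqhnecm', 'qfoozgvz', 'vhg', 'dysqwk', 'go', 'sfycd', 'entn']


Compute lengths:
  'pqhnecm' has length 7
  'qfoozgvz' has length 8
  'vhg' has length 3
  'dysqwk' has length 6
  'go' has length 2
  'sfycd' has length 5
  'entn' has length 4
Lengths in increasing order: 2 < 3 < 4 < 5 < 6 < 7 < 8
Listing the words in that order gives the answer.
Final answer: ['go', 'vhg', 'entn', 'sfycd', 'dysqwk', 'pqhnecm', 'qfoozgvz']


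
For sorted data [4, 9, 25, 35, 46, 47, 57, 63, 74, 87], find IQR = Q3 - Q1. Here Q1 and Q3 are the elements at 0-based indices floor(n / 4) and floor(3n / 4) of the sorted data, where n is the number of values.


The data has n = 10 elements.
Q1 index = floor(10 / 4) = floor(2.5) = 2; Q3 index = floor(3 * 10 / 4) = floor(7.5) = 7
Q1 = element at index 2 = 25
Q3 = element at index 7 = 63
IQR = 63 - 25 = 38
Final answer: 38


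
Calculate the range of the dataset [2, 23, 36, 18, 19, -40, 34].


Maximum value: 36
Minimum value: -40
Range = 36 - (-40) = 76
Final answer: 76


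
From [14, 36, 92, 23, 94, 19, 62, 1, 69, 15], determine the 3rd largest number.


Sort descending: [94, 92, 69, 62, 36, 23, 19, 15, 14, 1]
The 3rd element (1-indexed) is at index 2.
Value = 69
Final answer: 69


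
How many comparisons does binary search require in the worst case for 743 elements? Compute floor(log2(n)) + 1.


Binary search halves the search space each step.
Maximum comparisons = floor(log2(743)) + 1
log2(743) = 9.5372
floor(log2(743)) = 9, so 9 + 1 = 10
Final answer: 10


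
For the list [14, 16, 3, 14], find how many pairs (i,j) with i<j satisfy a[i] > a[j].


For each element, count the later elements that are smaller than it:
  14 (index 0): smaller elements after it = [3] -> 1
  16 (index 1): smaller elements after it = [3, 14] -> 2
  3 (index 2): smaller elements after it = [] -> 0
Total inversions = 1 + 2 + 0 = 3
Final answer: 3


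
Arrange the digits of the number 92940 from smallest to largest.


The number 92940 has digits: 9, 2, 9, 4, 0
Sorted: 0, 2, 4, 9, 9
Joining the sorted digits gives the result.
Final answer: 02499


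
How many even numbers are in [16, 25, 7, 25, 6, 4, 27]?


Check each element:
  16 is even
  25 is odd
  7 is odd
  25 is odd
  6 is even
  4 is even
  27 is odd
Evens: [16, 6, 4]
Count of evens = 3
Final answer: 3


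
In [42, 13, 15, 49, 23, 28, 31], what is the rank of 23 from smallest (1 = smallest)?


Sort ascending: [13, 15, 23, 28, 31, 42, 49]
Find 23 in the sorted list.
23 is at position 3 (1-indexed).
Final answer: 3


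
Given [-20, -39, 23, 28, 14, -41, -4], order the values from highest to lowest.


Original list: [-20, -39, 23, 28, 14, -41, -4]
Repeatedly take the largest remaining element:
  Remaining [-20, -39, 23, 28, 14, -41, -4] -> largest is 28
  Remaining [-20, -39, 23, 14, -41, -4] -> largest is 23
  Remaining [-20, -39, 14, -41, -4] -> largest is 14
  Remaining [-20, -39, -41, -4] -> largest is -4
  Remaining [-20, -39, -41] -> largest is -20
  Remaining [-39, -41] -> largest is -39
  Remaining [-41] -> largest is -41
Collecting the picks in order gives the descending list.
Final answer: [28, 23, 14, -4, -20, -39, -41]


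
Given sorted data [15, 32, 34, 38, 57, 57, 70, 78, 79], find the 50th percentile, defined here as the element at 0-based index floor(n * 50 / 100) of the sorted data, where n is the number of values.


The dataset has n = 9 elements.
Index = floor(9 * 50 / 100) = floor(450 / 100) = floor(4.5) = 4
Counting from index 0 in the sorted data, the element at index 4 is 57.
Final answer: 57


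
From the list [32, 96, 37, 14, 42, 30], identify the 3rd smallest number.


Sort ascending: [14, 30, 32, 37, 42, 96]
The 3rd element (1-indexed) is at index 2.
Value = 32
Final answer: 32


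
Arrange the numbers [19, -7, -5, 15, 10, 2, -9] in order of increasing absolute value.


Compute absolute values:
  |19| = 19
  |-7| = 7
  |-5| = 5
  |15| = 15
  |10| = 10
  |2| = 2
  |-9| = 9
Absolute values in increasing order: 2 < 5 < 7 < 9 < 10 < 15 < 19
Listing the original numbers in that order gives the answer.
Final answer: [2, -5, -7, -9, 10, 15, 19]


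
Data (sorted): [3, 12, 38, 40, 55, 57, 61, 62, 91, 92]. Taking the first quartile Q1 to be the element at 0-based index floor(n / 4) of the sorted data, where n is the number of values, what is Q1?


The list has n = 10 elements.
Q1 index = floor(10 / 4) = floor(2.5) = 2
Counting from index 0 in the sorted data, the element at index 2 is 38.
Final answer: 38


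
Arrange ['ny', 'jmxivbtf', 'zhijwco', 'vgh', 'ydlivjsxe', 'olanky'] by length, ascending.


Compute lengths:
  'ny' has length 2
  'jmxivbtf' has length 8
  'zhijwco' has length 7
  'vgh' has length 3
  'ydlivjsxe' has length 9
  'olanky' has length 6
Lengths in increasing order: 2 < 3 < 6 < 7 < 8 < 9
Listing the words in that order gives the answer.
Final answer: ['ny', 'vgh', 'olanky', 'zhijwco', 'jmxivbtf', 'ydlivjsxe']


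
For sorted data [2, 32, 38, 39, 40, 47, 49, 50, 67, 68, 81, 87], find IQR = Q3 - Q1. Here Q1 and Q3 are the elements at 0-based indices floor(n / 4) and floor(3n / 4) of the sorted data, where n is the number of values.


The data has n = 12 elements.
Q1 index = floor(12 / 4) = floor(3) = 3; Q3 index = floor(3 * 12 / 4) = floor(9) = 9
Q1 = element at index 3 = 39
Q3 = element at index 9 = 68
IQR = 68 - 39 = 29
Final answer: 29


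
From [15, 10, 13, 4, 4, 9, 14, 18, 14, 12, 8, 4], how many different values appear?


List all unique values:
Distinct values: [4, 8, 9, 10, 12, 13, 14, 15, 18]
Count = 9
Final answer: 9


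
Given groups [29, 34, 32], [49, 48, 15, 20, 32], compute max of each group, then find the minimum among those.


Find max of each group:
  Group 1: [29, 34, 32] -> max = 34
  Group 2: [49, 48, 15, 20, 32] -> max = 49
Maxes: [34, 49]
Minimum of maxes = 34
Final answer: 34


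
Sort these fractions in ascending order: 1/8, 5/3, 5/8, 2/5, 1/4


Convert to decimal for comparison:
  1/8 = 0.125
  5/3 = 1.6667
  5/8 = 0.625
  2/5 = 0.4
  1/4 = 0.25
Decimals in increasing order: 0.125 < 0.25 < 0.4 < 0.625 < 1.6667
Writing each back as its fraction gives the sorted order.
Final answer: 1/8, 1/4, 2/5, 5/8, 5/3


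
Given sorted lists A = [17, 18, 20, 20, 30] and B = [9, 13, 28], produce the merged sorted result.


List A: [17, 18, 20, 20, 30]
List B: [9, 13, 28]
Repeatedly compare the front elements and take the smaller:
  17 vs 9 -> take 9
  17 vs 13 -> take 13
  17 vs 28 -> take 17
  18 vs 28 -> take 18
  20 vs 28 -> take 20
  20 vs 28 -> take 20
  30 vs 28 -> take 28
  B is exhausted; append the rest of A: [30]
Final answer: [9, 13, 17, 18, 20, 20, 28, 30]


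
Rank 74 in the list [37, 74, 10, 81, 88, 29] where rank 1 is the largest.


Sort descending: [88, 81, 74, 37, 29, 10]
Find 74 in the sorted list.
74 is at position 3.
Final answer: 3


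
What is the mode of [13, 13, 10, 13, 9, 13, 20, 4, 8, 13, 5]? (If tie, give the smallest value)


Count the frequency of each value:
  4 appears 1 time(s)
  5 appears 1 time(s)
  8 appears 1 time(s)
  9 appears 1 time(s)
  10 appears 1 time(s)
  13 appears 5 time(s)
  20 appears 1 time(s)
Maximum frequency is 5.
Only 13 reaches that frequency, so it is the mode.
Final answer: 13


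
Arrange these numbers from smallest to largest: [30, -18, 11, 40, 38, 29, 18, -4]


Original list: [30, -18, 11, 40, 38, 29, 18, -4]
Repeatedly take the smallest remaining element:
  Remaining [30, -18, 11, 40, 38, 29, 18, -4] -> smallest is -18
  Remaining [30, 11, 40, 38, 29, 18, -4] -> smallest is -4
  Remaining [30, 11, 40, 38, 29, 18] -> smallest is 11
  Remaining [30, 40, 38, 29, 18] -> smallest is 18
  Remaining [30, 40, 38, 29] -> smallest is 29
  Remaining [30, 40, 38] -> smallest is 30
  Remaining [40, 38] -> smallest is 38
  Remaining [40] -> smallest is 40
Collecting the picks in order gives the sorted list.
Final answer: [-18, -4, 11, 18, 29, 30, 38, 40]


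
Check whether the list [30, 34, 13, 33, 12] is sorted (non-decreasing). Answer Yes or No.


Check consecutive pairs:
  30 <= 34? True
  34 <= 13? False
  13 <= 33? True
  33 <= 12? False
2 consecutive pair(s) are out of order, so the list is not sorted.
Final answer: No


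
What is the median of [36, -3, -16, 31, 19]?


First, sort the list: [-16, -3, 19, 31, 36]
The list has 5 elements (odd count).
The middle index is 2 (0-based), and the element there is 19.
Final answer: 19


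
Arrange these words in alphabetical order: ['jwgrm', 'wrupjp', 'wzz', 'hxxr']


Compare strings character by character (the first differing letter decides):
  'hxxr' < 'jwgrm' since 'h' < 'j' at position 1
  'jwgrm' < 'wrupjp' since 'j' < 'w' at position 1
  'wrupjp' < 'wzz' since 'r' < 'z' at position 2
Chaining these comparisons gives the alphabetical order.
Final answer: ['hxxr', 'jwgrm', 'wrupjp', 'wzz']


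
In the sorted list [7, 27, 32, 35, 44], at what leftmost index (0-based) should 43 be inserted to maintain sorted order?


List is sorted: [7, 27, 32, 35, 44]
We need the leftmost position where 43 can be inserted, i.e. the first index whose element is >= 43 (or the end of the list if none is).
Binary search with low=0, high=5 (0-based indices):
  low=0, high=5, mid=2: a[2]=32 < 43, so low = 3
  low=3, high=5, mid=4: a[4]=44 >= 43, so high = 4
  low=3, high=4, mid=3: a[3]=35 < 43, so low = 4
Now low = high = 4, so the insertion index is 4.
Final answer: 4


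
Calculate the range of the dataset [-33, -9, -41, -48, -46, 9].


Maximum value: 9
Minimum value: -48
Range = 9 - (-48) = 57
Final answer: 57


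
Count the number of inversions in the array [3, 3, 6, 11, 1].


For each element, count the later elements that are smaller than it:
  3 (index 0): smaller elements after it = [1] -> 1
  3 (index 1): smaller elements after it = [1] -> 1
  6 (index 2): smaller elements after it = [1] -> 1
  11 (index 3): smaller elements after it = [1] -> 1
Total inversions = 1 + 1 + 1 + 1 = 4
Final answer: 4


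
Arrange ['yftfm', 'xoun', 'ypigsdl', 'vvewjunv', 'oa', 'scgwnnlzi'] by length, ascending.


Compute lengths:
  'yftfm' has length 5
  'xoun' has length 4
  'ypigsdl' has length 7
  'vvewjunv' has length 8
  'oa' has length 2
  'scgwnnlzi' has length 9
Lengths in increasing order: 2 < 4 < 5 < 7 < 8 < 9
Listing the words in that order gives the answer.
Final answer: ['oa', 'xoun', 'yftfm', 'ypigsdl', 'vvewjunv', 'scgwnnlzi']


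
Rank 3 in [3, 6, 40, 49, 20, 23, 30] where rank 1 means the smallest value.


Sort ascending: [3, 6, 20, 23, 30, 40, 49]
Find 3 in the sorted list.
3 is at position 1 (1-indexed).
Final answer: 1


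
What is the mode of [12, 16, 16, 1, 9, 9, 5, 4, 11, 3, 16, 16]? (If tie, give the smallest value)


Count the frequency of each value:
  1 appears 1 time(s)
  3 appears 1 time(s)
  4 appears 1 time(s)
  5 appears 1 time(s)
  9 appears 2 time(s)
  11 appears 1 time(s)
  12 appears 1 time(s)
  16 appears 4 time(s)
Maximum frequency is 4.
Only 16 reaches that frequency, so it is the mode.
Final answer: 16


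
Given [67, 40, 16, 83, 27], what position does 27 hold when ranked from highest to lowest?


Sort descending: [83, 67, 40, 27, 16]
Find 27 in the sorted list.
27 is at position 4.
Final answer: 4


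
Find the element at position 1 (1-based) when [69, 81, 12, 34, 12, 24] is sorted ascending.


Sort ascending: [12, 12, 24, 34, 69, 81]
The 1st element (1-indexed) is at index 0.
Value = 12
Final answer: 12


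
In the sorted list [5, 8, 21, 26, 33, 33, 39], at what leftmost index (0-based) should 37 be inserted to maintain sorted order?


List is sorted: [5, 8, 21, 26, 33, 33, 39]
We need the leftmost position where 37 can be inserted, i.e. the first index whose element is >= 37 (or the end of the list if none is).
Binary search with low=0, high=7 (0-based indices):
  low=0, high=7, mid=3: a[3]=26 < 37, so low = 4
  low=4, high=7, mid=5: a[5]=33 < 37, so low = 6
  low=6, high=7, mid=6: a[6]=39 >= 37, so high = 6
Now low = high = 6, so the insertion index is 6.
Final answer: 6


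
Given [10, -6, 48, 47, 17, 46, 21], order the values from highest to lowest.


Original list: [10, -6, 48, 47, 17, 46, 21]
Repeatedly take the largest remaining element:
  Remaining [10, -6, 48, 47, 17, 46, 21] -> largest is 48
  Remaining [10, -6, 47, 17, 46, 21] -> largest is 47
  Remaining [10, -6, 17, 46, 21] -> largest is 46
  Remaining [10, -6, 17, 21] -> largest is 21
  Remaining [10, -6, 17] -> largest is 17
  Remaining [10, -6] -> largest is 10
  Remaining [-6] -> largest is -6
Collecting the picks in order gives the descending list.
Final answer: [48, 47, 46, 21, 17, 10, -6]


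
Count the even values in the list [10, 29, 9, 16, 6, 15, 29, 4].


Check each element:
  10 is even
  29 is odd
  9 is odd
  16 is even
  6 is even
  15 is odd
  29 is odd
  4 is even
Evens: [10, 16, 6, 4]
Count of evens = 4
Final answer: 4


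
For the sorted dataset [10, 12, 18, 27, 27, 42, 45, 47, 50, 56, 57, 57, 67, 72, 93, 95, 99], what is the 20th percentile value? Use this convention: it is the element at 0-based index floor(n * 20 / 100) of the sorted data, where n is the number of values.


The dataset has n = 17 elements.
Index = floor(17 * 20 / 100) = floor(340 / 100) = floor(3.4) = 3
Counting from index 0 in the sorted data, the element at index 3 is 27.
Final answer: 27


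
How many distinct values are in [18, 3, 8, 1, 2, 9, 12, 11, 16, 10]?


List all unique values:
Distinct values: [1, 2, 3, 8, 9, 10, 11, 12, 16, 18]
Count = 10
Final answer: 10


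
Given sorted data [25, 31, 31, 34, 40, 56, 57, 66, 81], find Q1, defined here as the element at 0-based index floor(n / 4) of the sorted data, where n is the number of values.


The list has n = 9 elements.
Q1 index = floor(9 / 4) = floor(2.25) = 2
Counting from index 0 in the sorted data, the element at index 2 is 31.
Final answer: 31


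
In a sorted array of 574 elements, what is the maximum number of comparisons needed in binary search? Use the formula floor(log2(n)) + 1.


Binary search halves the search space each step.
Maximum comparisons = floor(log2(574)) + 1
log2(574) = 9.1649
floor(log2(574)) = 9, so 9 + 1 = 10
Final answer: 10


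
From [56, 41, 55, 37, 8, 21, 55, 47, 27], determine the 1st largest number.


Sort descending: [56, 55, 55, 47, 41, 37, 27, 21, 8]
The 1st element (1-indexed) is at index 0.
Value = 56
Final answer: 56


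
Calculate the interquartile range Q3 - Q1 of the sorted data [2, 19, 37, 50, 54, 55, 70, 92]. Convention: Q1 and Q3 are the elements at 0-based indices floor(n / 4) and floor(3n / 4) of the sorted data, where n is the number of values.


The data has n = 8 elements.
Q1 index = floor(8 / 4) = floor(2) = 2; Q3 index = floor(3 * 8 / 4) = floor(6) = 6
Q1 = element at index 2 = 37
Q3 = element at index 6 = 70
IQR = 70 - 37 = 33
Final answer: 33


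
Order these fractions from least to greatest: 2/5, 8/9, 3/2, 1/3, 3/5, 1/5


Convert to decimal for comparison:
  2/5 = 0.4
  8/9 = 0.8889
  3/2 = 1.5
  1/3 = 0.3333
  3/5 = 0.6
  1/5 = 0.2
Decimals in increasing order: 0.2 < 0.3333 < 0.4 < 0.6 < 0.8889 < 1.5
Writing each back as its fraction gives the sorted order.
Final answer: 1/5, 1/3, 2/5, 3/5, 8/9, 3/2


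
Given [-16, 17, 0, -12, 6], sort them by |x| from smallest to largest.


Compute absolute values:
  |-16| = 16
  |17| = 17
  |0| = 0
  |-12| = 12
  |6| = 6
Absolute values in increasing order: 0 < 6 < 12 < 16 < 17
Listing the original numbers in that order gives the answer.
Final answer: [0, 6, -12, -16, 17]


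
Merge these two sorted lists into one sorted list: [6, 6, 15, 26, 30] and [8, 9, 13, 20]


List A: [6, 6, 15, 26, 30]
List B: [8, 9, 13, 20]
Repeatedly compare the front elements and take the smaller:
  6 vs 8 -> take 6
  6 vs 8 -> take 6
  15 vs 8 -> take 8
  15 vs 9 -> take 9
  15 vs 13 -> take 13
  15 vs 20 -> take 15
  26 vs 20 -> take 20
  B is exhausted; append the rest of A: [26, 30]
Final answer: [6, 6, 8, 9, 13, 15, 20, 26, 30]


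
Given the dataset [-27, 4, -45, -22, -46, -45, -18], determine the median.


First, sort the list: [-46, -45, -45, -27, -22, -18, 4]
The list has 7 elements (odd count).
The middle index is 3 (0-based), and the element there is -27.
Final answer: -27


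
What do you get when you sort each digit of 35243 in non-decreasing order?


The number 35243 has digits: 3, 5, 2, 4, 3
Sorted: 2, 3, 3, 4, 5
Joining the sorted digits gives the result.
Final answer: 23345


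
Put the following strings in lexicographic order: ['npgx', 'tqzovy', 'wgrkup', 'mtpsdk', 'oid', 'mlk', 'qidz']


Compare strings character by character (the first differing letter decides):
  'mlk' < 'mtpsdk' since 'l' < 't' at position 2
  'mtpsdk' < 'npgx' since 'm' < 'n' at position 1
  'npgx' < 'oid' since 'n' < 'o' at position 1
  'oid' < 'qidz' since 'o' < 'q' at position 1
  'qidz' < 'tqzovy' since 'q' < 't' at position 1
  'tqzovy' < 'wgrkup' since 't' < 'w' at position 1
Chaining these comparisons gives the alphabetical order.
Final answer: ['mlk', 'mtpsdk', 'npgx', 'oid', 'qidz', 'tqzovy', 'wgrkup']


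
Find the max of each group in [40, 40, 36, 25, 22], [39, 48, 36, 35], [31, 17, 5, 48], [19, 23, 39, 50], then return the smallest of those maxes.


Find max of each group:
  Group 1: [40, 40, 36, 25, 22] -> max = 40
  Group 2: [39, 48, 36, 35] -> max = 48
  Group 3: [31, 17, 5, 48] -> max = 48
  Group 4: [19, 23, 39, 50] -> max = 50
Maxes: [40, 48, 48, 50]
Minimum of maxes = 40
Final answer: 40


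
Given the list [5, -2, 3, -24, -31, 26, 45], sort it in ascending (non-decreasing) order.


Original list: [5, -2, 3, -24, -31, 26, 45]
Repeatedly take the smallest remaining element:
  Remaining [5, -2, 3, -24, -31, 26, 45] -> smallest is -31
  Remaining [5, -2, 3, -24, 26, 45] -> smallest is -24
  Remaining [5, -2, 3, 26, 45] -> smallest is -2
  Remaining [5, 3, 26, 45] -> smallest is 3
  Remaining [5, 26, 45] -> smallest is 5
  Remaining [26, 45] -> smallest is 26
  Remaining [45] -> smallest is 45
Collecting the picks in order gives the sorted list.
Final answer: [-31, -24, -2, 3, 5, 26, 45]


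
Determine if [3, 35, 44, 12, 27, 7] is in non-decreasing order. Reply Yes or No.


Check consecutive pairs:
  3 <= 35? True
  35 <= 44? True
  44 <= 12? False
  12 <= 27? True
  27 <= 7? False
2 consecutive pair(s) are out of order, so the list is not sorted.
Final answer: No


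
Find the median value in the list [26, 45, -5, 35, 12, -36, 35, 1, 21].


First, sort the list: [-36, -5, 1, 12, 21, 26, 35, 35, 45]
The list has 9 elements (odd count).
The middle index is 4 (0-based), and the element there is 21.
Final answer: 21


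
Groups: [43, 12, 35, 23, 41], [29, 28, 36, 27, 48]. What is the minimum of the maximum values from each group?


Find max of each group:
  Group 1: [43, 12, 35, 23, 41] -> max = 43
  Group 2: [29, 28, 36, 27, 48] -> max = 48
Maxes: [43, 48]
Minimum of maxes = 43
Final answer: 43


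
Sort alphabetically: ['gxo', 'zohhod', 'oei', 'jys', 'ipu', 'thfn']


Compare strings character by character (the first differing letter decides):
  'gxo' < 'ipu' since 'g' < 'i' at position 1
  'ipu' < 'jys' since 'i' < 'j' at position 1
  'jys' < 'oei' since 'j' < 'o' at position 1
  'oei' < 'thfn' since 'o' < 't' at position 1
  'thfn' < 'zohhod' since 't' < 'z' at position 1
Chaining these comparisons gives the alphabetical order.
Final answer: ['gxo', 'ipu', 'jys', 'oei', 'thfn', 'zohhod']


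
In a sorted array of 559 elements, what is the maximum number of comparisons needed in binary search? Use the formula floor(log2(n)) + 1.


Binary search halves the search space each step.
Maximum comparisons = floor(log2(559)) + 1
log2(559) = 9.1267
floor(log2(559)) = 9, so 9 + 1 = 10
Final answer: 10


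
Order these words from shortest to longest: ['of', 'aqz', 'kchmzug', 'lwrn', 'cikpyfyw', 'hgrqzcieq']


Compute lengths:
  'of' has length 2
  'aqz' has length 3
  'kchmzug' has length 7
  'lwrn' has length 4
  'cikpyfyw' has length 8
  'hgrqzcieq' has length 9
Lengths in increasing order: 2 < 3 < 4 < 7 < 8 < 9
Listing the words in that order gives the answer.
Final answer: ['of', 'aqz', 'lwrn', 'kchmzug', 'cikpyfyw', 'hgrqzcieq']


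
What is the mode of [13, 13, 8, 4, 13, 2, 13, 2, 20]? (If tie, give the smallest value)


Count the frequency of each value:
  2 appears 2 time(s)
  4 appears 1 time(s)
  8 appears 1 time(s)
  13 appears 4 time(s)
  20 appears 1 time(s)
Maximum frequency is 4.
Only 13 reaches that frequency, so it is the mode.
Final answer: 13


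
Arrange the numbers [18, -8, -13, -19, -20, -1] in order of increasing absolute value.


Compute absolute values:
  |18| = 18
  |-8| = 8
  |-13| = 13
  |-19| = 19
  |-20| = 20
  |-1| = 1
Absolute values in increasing order: 1 < 8 < 13 < 18 < 19 < 20
Listing the original numbers in that order gives the answer.
Final answer: [-1, -8, -13, 18, -19, -20]


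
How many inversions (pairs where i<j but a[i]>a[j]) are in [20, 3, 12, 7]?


For each element, count the later elements that are smaller than it:
  20 (index 0): smaller elements after it = [3, 12, 7] -> 3
  3 (index 1): smaller elements after it = [] -> 0
  12 (index 2): smaller elements after it = [7] -> 1
Total inversions = 3 + 0 + 1 = 4
Final answer: 4


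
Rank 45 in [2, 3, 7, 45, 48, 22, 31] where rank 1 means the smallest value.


Sort ascending: [2, 3, 7, 22, 31, 45, 48]
Find 45 in the sorted list.
45 is at position 6 (1-indexed).
Final answer: 6


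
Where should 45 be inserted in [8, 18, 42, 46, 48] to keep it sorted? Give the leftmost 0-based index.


List is sorted: [8, 18, 42, 46, 48]
We need the leftmost position where 45 can be inserted, i.e. the first index whose element is >= 45 (or the end of the list if none is).
Binary search with low=0, high=5 (0-based indices):
  low=0, high=5, mid=2: a[2]=42 < 45, so low = 3
  low=3, high=5, mid=4: a[4]=48 >= 45, so high = 4
  low=3, high=4, mid=3: a[3]=46 >= 45, so high = 3
Now low = high = 3, so the insertion index is 3.
Final answer: 3


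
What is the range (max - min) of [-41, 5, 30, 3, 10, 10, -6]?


Maximum value: 30
Minimum value: -41
Range = 30 - (-41) = 71
Final answer: 71


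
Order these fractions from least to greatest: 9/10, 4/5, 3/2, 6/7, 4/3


Convert to decimal for comparison:
  9/10 = 0.9
  4/5 = 0.8
  3/2 = 1.5
  6/7 = 0.8571
  4/3 = 1.3333
Decimals in increasing order: 0.8 < 0.8571 < 0.9 < 1.3333 < 1.5
Writing each back as its fraction gives the sorted order.
Final answer: 4/5, 6/7, 9/10, 4/3, 3/2


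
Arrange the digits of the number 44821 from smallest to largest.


The number 44821 has digits: 4, 4, 8, 2, 1
Sorted: 1, 2, 4, 4, 8
Joining the sorted digits gives the result.
Final answer: 12448


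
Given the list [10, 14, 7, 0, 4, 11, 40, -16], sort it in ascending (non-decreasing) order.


Original list: [10, 14, 7, 0, 4, 11, 40, -16]
Repeatedly take the smallest remaining element:
  Remaining [10, 14, 7, 0, 4, 11, 40, -16] -> smallest is -16
  Remaining [10, 14, 7, 0, 4, 11, 40] -> smallest is 0
  Remaining [10, 14, 7, 4, 11, 40] -> smallest is 4
  Remaining [10, 14, 7, 11, 40] -> smallest is 7
  Remaining [10, 14, 11, 40] -> smallest is 10
  Remaining [14, 11, 40] -> smallest is 11
  Remaining [14, 40] -> smallest is 14
  Remaining [40] -> smallest is 40
Collecting the picks in order gives the sorted list.
Final answer: [-16, 0, 4, 7, 10, 11, 14, 40]


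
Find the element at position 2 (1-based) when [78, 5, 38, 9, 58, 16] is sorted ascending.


Sort ascending: [5, 9, 16, 38, 58, 78]
The 2nd element (1-indexed) is at index 1.
Value = 9
Final answer: 9


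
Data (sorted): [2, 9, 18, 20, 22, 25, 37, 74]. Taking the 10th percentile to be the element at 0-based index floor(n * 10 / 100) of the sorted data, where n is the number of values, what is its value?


The dataset has n = 8 elements.
Index = floor(8 * 10 / 100) = floor(80 / 100) = floor(0.8) = 0
Counting from index 0 in the sorted data, the element at index 0 is 2.
Final answer: 2


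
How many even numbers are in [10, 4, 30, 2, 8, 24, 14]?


Check each element:
  10 is even
  4 is even
  30 is even
  2 is even
  8 is even
  24 is even
  14 is even
Evens: [10, 4, 30, 2, 8, 24, 14]
Count of evens = 7
Final answer: 7


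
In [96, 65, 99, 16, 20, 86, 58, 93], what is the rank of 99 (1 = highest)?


Sort descending: [99, 96, 93, 86, 65, 58, 20, 16]
Find 99 in the sorted list.
99 is at position 1.
Final answer: 1


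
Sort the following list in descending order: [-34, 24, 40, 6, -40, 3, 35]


Original list: [-34, 24, 40, 6, -40, 3, 35]
Repeatedly take the largest remaining element:
  Remaining [-34, 24, 40, 6, -40, 3, 35] -> largest is 40
  Remaining [-34, 24, 6, -40, 3, 35] -> largest is 35
  Remaining [-34, 24, 6, -40, 3] -> largest is 24
  Remaining [-34, 6, -40, 3] -> largest is 6
  Remaining [-34, -40, 3] -> largest is 3
  Remaining [-34, -40] -> largest is -34
  Remaining [-40] -> largest is -40
Collecting the picks in order gives the descending list.
Final answer: [40, 35, 24, 6, 3, -34, -40]


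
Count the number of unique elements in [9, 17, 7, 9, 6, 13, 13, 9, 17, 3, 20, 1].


List all unique values:
Distinct values: [1, 3, 6, 7, 9, 13, 17, 20]
Count = 8
Final answer: 8


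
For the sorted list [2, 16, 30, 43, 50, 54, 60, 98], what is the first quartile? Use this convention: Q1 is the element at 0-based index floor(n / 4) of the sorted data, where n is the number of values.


The list has n = 8 elements.
Q1 index = floor(8 / 4) = floor(2) = 2
Counting from index 0 in the sorted data, the element at index 2 is 30.
Final answer: 30


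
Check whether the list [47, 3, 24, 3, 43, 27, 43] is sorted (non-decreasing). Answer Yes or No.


Check consecutive pairs:
  47 <= 3? False
  3 <= 24? True
  24 <= 3? False
  3 <= 43? True
  43 <= 27? False
  27 <= 43? True
3 consecutive pair(s) are out of order, so the list is not sorted.
Final answer: No


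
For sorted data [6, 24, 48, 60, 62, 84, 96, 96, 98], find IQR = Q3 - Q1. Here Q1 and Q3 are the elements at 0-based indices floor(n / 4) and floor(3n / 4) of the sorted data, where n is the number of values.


The data has n = 9 elements.
Q1 index = floor(9 / 4) = floor(2.25) = 2; Q3 index = floor(3 * 9 / 4) = floor(6.75) = 6
Q1 = element at index 2 = 48
Q3 = element at index 6 = 96
IQR = 96 - 48 = 48
Final answer: 48


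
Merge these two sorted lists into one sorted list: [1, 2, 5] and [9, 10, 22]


List A: [1, 2, 5]
List B: [9, 10, 22]
Repeatedly compare the front elements and take the smaller:
  1 vs 9 -> take 1
  2 vs 9 -> take 2
  5 vs 9 -> take 5
  A is exhausted; append the rest of B: [9, 10, 22]
Final answer: [1, 2, 5, 9, 10, 22]


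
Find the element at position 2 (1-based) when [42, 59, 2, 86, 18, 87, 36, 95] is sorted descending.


Sort descending: [95, 87, 86, 59, 42, 36, 18, 2]
The 2nd element (1-indexed) is at index 1.
Value = 87
Final answer: 87


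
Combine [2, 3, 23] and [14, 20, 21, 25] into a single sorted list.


List A: [2, 3, 23]
List B: [14, 20, 21, 25]
Repeatedly compare the front elements and take the smaller:
  2 vs 14 -> take 2
  3 vs 14 -> take 3
  23 vs 14 -> take 14
  23 vs 20 -> take 20
  23 vs 21 -> take 21
  23 vs 25 -> take 23
  A is exhausted; append the rest of B: [25]
Final answer: [2, 3, 14, 20, 21, 23, 25]


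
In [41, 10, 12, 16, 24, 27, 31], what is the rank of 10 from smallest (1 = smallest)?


Sort ascending: [10, 12, 16, 24, 27, 31, 41]
Find 10 in the sorted list.
10 is at position 1 (1-indexed).
Final answer: 1


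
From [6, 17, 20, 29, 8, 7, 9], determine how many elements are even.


Check each element:
  6 is even
  17 is odd
  20 is even
  29 is odd
  8 is even
  7 is odd
  9 is odd
Evens: [6, 20, 8]
Count of evens = 3
Final answer: 3


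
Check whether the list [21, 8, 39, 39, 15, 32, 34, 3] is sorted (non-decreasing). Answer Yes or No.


Check consecutive pairs:
  21 <= 8? False
  8 <= 39? True
  39 <= 39? True
  39 <= 15? False
  15 <= 32? True
  32 <= 34? True
  34 <= 3? False
3 consecutive pair(s) are out of order, so the list is not sorted.
Final answer: No


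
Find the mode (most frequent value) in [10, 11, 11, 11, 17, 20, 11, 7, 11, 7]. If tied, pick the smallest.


Count the frequency of each value:
  7 appears 2 time(s)
  10 appears 1 time(s)
  11 appears 5 time(s)
  17 appears 1 time(s)
  20 appears 1 time(s)
Maximum frequency is 5.
Only 11 reaches that frequency, so it is the mode.
Final answer: 11
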